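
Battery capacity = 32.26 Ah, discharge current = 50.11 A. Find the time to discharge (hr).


t = capacity / current = 32.26 / 50.11 = 0.6438 hr

0.6438 hr


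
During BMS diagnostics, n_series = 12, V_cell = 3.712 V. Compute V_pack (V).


Series voltages add: 12 * 3.712 V = 44.544 V

44.544 V


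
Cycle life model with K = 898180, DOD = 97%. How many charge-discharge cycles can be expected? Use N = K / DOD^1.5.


Step 1: DOD^1.5 = 97^1.5 = 955.34
Step 2: N = 898180 / 955.34 = 940.2 cycles

940.2 cycles


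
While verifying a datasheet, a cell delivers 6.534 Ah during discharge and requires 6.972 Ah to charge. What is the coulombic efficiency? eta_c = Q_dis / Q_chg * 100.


Coulombic efficiency = 6.534/6.972 * 100% = 93.72%

93.72%


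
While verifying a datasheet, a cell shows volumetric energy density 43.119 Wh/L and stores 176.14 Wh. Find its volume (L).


V = E / ED = 176.14 / 43.119 = 4.085 L

4.085 L


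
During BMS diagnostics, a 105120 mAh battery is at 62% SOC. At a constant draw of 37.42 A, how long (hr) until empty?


Convert: C_total = 105120 mAh = 105.12 Ah
Step 1: remaining = SOC/100 * C_total = 62/100 * 105.12 = 65.174 Ah
Step 2: t = remaining / I = 65.174 / 37.42 = 1.742 hr

1.742 hr


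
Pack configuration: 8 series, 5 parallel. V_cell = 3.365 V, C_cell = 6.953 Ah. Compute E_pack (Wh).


E = Ns * Vcell * Np * Ccell = 8 * 3.365 * 5 * 6.953 = 935.9 Wh

935.9 Wh


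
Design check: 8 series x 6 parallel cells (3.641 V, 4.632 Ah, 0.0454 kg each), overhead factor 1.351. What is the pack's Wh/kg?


Step 1: V_pack = 8 * 3.641 = 29.128 V
Step 2: C_pack = 6 * 4.632 = 27.792 Ah
Step 3: E_pack = V_pack * C_pack = 29.128 * 27.792 = 809.53 Wh
Step 4: m_pack = 8 * 6 * 0.0454 * 1.351 = 2.9441 kg
Step 5: ED = E_pack / m_pack = 809.53 / 2.9441 = 275.0 Wh/kg

275.0 Wh/kg


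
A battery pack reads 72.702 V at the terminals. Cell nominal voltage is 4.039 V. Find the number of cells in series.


n = V_pack / V_cell = 72.702 / 4.039 = 18

18


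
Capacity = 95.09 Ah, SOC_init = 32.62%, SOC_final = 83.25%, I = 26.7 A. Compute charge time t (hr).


Step 1: dSOC = 83.25% - 32.62% = 50.63%
Step 2: delta_Ah = 95.09 * 50.63 / 100 = 48.144 Ah
Step 3: t = 48.144 / 26.7 = 1.803 hr

1.803 hr


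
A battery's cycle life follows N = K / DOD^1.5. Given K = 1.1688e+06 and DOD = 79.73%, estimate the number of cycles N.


DOD^1.5 = 711.92
N = K / DOD^1.5 = 1.1688e+06 / 711.92 = 1642

1642 cycles


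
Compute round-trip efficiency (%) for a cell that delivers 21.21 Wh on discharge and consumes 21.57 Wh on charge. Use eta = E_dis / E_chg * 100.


Round-trip efficiency = 21.21/21.57 * 100% = 98.33%

98.33%


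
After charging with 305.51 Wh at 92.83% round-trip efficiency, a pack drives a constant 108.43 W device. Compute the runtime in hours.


Step 1: E_discharge = eta/100 * E_charge = 92.83/100 * 305.51 = 283.6 Wh
Step 2: t = E_discharge / P = 283.6 / 108.43 = 2.616 hr

2.616 hr


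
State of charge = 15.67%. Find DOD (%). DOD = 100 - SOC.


DOD = 100 - SOC = 100 - 15.67 = 84.33%

84.33%


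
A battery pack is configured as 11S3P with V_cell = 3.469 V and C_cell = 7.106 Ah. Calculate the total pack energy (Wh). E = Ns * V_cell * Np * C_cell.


E = Ns * Vcell * Np * Ccell = 11 * 3.469 * 3 * 7.106 = 813.5 Wh

813.5 Wh


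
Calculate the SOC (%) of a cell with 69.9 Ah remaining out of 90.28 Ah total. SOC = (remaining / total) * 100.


SOC% = 69.9 / 90.28 * 100 = 77.43%

77.43%


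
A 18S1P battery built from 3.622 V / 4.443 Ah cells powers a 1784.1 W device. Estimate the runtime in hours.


Step 1: E_pack = Ns * V_cell * Np * C_cell = 18 * 3.622 * 1 * 4.443 = 289.67 Wh
Step 2: t = E_pack / P = 289.67 / 1784.1 = 0.1624 hr

0.1624 hr


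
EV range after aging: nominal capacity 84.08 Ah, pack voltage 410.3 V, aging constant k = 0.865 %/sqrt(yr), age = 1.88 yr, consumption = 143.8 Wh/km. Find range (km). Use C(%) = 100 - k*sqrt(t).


Step 1: capacity retention = 100 - 0.865 * sqrt(1.88) = 100 - 0.865 * 1.3711 = 98.814%
Step 2: C_now = 84.08 * 98.814/100 = 83.083 Ah
Step 3: E_pack = V * C_now = 410.3 * 83.083 = 34089 Wh
Step 4: range = E_pack / consumption = 34089 / 143.8 = 237.1 km

237.1 km


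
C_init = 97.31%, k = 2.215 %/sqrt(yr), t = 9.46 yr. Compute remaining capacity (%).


Step 1: sqrt(9.46 yr) = 3.0757
Step 2: drop = 2.215 * 3.0757 = 6.8127
Step 3: C_final = 97.31 - 6.8127 = 90.50%

90.50%


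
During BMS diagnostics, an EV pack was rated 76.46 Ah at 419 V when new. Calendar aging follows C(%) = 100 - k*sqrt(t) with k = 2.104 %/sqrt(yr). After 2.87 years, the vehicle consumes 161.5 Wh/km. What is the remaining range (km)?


Step 1: capacity retention = 100 - 2.104 * sqrt(2.87) = 100 - 2.104 * 1.6941 = 96.436%
Step 2: C_now = 76.46 * 96.436/100 = 73.735 Ah
Step 3: E_pack = V * C_now = 419 * 73.735 = 30895 Wh
Step 4: range = E_pack / consumption = 30895 / 161.5 = 191.3 km

191.3 km


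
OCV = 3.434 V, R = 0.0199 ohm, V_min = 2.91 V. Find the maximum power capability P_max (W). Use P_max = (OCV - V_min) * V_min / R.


P_max = (OCV - V_min) * V_min / R = (3.434 - 2.91) * 2.91 / 0.0199 = 0.524 * 2.91 / 0.0199 = 76.63 W

76.63 W


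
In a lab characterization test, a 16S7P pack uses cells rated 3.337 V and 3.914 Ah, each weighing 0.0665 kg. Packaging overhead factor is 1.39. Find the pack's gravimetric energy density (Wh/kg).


Step 1: V_pack = 16 * 3.337 = 53.392 V
Step 2: C_pack = 7 * 3.914 = 27.398 Ah
Step 3: E_pack = V_pack * C_pack = 53.392 * 27.398 = 1462.8 Wh
Step 4: m_pack = 16 * 7 * 0.0665 * 1.39 = 10.353 kg
Step 5: ED = E_pack / m_pack = 1462.8 / 10.353 = 141.3 Wh/kg

141.3 Wh/kg


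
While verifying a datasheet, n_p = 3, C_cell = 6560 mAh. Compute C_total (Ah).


Convert: C_cell = 6560 mAh = 6.56 Ah
C_total = 3 * 6.56 = 19.68 Ah

19.68 Ah


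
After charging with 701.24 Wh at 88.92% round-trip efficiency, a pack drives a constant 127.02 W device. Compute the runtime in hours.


Step 1: E_discharge = eta/100 * E_charge = 88.92/100 * 701.24 = 623.54 Wh
Step 2: t = E_discharge / P = 623.54 / 127.02 = 4.909 hr

4.909 hr


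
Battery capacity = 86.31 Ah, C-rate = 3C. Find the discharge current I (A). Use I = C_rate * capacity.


I = C_rate * capacity = 3 * 86.31 = 258.93 A

258.93 A


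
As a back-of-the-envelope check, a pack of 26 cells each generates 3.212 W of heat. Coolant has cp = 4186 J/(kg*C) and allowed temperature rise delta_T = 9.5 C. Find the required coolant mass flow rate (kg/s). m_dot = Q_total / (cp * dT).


Step 1: Total heat Q = 26 * 3.212 W = 83.512 W
Step 2: denom = cp * dT = 4186 * 9.5 = 39767
Step 3: m_dot = 83.512 / 39767 = 0.002100 kg/s

0.002100 kg/s


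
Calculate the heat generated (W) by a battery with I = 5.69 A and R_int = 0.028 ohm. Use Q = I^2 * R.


Q = I^2 * R = 5.69^2 * 0.028 = 0.9065 W

0.9065 W


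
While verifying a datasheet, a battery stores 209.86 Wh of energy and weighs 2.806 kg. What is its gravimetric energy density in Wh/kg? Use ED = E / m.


ED = E / m = 209.86 / 2.806 = 74.79 Wh/kg

74.79 Wh/kg


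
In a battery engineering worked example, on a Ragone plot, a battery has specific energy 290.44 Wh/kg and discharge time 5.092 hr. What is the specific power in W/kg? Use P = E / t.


P_specific = E / t = 290.44 / 5.092 = 57.04 W/kg

57.04 W/kg


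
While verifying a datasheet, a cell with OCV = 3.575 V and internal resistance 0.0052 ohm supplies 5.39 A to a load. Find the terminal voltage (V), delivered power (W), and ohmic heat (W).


Step 1: V_terminal = OCV - I*R = 3.575 - 5.39 * 0.0052 = 3.547 V
Step 2: P_out = V_terminal * I = 3.547 * 5.39 = 19.12 W
Step 3: Q = I^2 * R = 5.39^2 * 0.0052 = 0.1511 W

V=3.547 V, P=19.12 W, Q=0.1511 W


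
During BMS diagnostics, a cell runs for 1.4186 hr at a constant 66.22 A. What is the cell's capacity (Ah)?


C = I * t = 66.22 * 1.4186 = 93.94 Ah

93.94 Ah


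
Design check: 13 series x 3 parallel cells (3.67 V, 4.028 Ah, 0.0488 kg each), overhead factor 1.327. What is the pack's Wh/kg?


Step 1: V_pack = 13 * 3.67 = 47.71 V
Step 2: C_pack = 3 * 4.028 = 12.084 Ah
Step 3: E_pack = V_pack * C_pack = 47.71 * 12.084 = 576.53 Wh
Step 4: m_pack = 13 * 3 * 0.0488 * 1.327 = 2.5255 kg
Step 5: ED = E_pack / m_pack = 576.53 / 2.5255 = 228.3 Wh/kg

228.3 Wh/kg


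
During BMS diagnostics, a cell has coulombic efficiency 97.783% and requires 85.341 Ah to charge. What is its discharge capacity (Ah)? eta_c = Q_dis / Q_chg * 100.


Q_dis = eta/100 * Q_chg = 97.783/100 * 85.341 = 83.45 Ah

83.45 Ah


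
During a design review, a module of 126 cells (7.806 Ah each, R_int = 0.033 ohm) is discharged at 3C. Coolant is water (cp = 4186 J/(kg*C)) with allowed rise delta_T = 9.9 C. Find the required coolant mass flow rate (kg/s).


Step 1: I = 3 * 7.806 = 23.418 A
Step 2: Q_cell = I^2 * R = 23.418^2 * 0.033 = 18.097 W
Step 3: Q_total = 126 * 18.097 = 2280.2 W
Step 4: m_dot = Q_total / (cp * dT) = 2280.2 / (4186 * 9.9) = 0.05502 kg/s

0.05502 kg/s


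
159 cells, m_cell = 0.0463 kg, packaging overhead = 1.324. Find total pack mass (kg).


Cell mass sum = 159 * 0.0463 = 7.3617 kg
With overhead 1.324: m_pack = 7.3617 * 1.324 = 9.747 kg

9.747 kg


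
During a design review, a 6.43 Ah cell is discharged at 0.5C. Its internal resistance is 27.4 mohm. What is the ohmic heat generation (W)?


Convert: R = 27.4 mohm = 0.0274 ohm
Step 1: I = C_rate * capacity = 0.5 * 6.43 = 3.215 A
Step 2: Q = I^2 * R = 3.215^2 * 0.0274 = 10.336 * 0.0274 = 0.2832 W

0.2832 W


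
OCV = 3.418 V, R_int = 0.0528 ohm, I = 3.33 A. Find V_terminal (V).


V = OCV - I*R = 3.418 - 3.33 * 0.0528 = 3.242 V

3.242 V


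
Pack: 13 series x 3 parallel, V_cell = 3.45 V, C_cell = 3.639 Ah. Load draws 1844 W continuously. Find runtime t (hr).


Step 1: E_pack = Ns * V_cell * Np * C_cell = 13 * 3.45 * 3 * 3.639 = 489.63 Wh
Step 2: t = E_pack / P = 489.63 / 1844 = 0.2655 hr

0.2655 hr


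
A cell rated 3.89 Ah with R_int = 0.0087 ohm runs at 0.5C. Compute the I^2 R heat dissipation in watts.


Step 1: I = C_rate * capacity = 0.5 * 3.89 = 1.945 A
Step 2: Q = I^2 * R = 1.945^2 * 0.0087 = 3.783 * 0.0087 = 0.03291 W

0.03291 W


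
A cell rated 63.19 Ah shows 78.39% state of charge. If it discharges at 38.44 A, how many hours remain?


Step 1: remaining = SOC/100 * C_total = 78.39/100 * 63.19 = 49.535 Ah
Step 2: t = remaining / I = 49.535 / 38.44 = 1.289 hr

1.289 hr


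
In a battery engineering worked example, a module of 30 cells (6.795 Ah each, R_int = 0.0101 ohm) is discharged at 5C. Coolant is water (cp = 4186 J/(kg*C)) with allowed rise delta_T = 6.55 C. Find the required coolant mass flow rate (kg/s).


Step 1: I = 5 * 6.795 = 33.975 A
Step 2: Q_cell = I^2 * R = 33.975^2 * 0.0101 = 11.658 W
Step 3: Q_total = 30 * 11.658 = 349.74 W
Step 4: m_dot = Q_total / (cp * dT) = 349.74 / (4186 * 6.55) = 0.01276 kg/s

0.01276 kg/s


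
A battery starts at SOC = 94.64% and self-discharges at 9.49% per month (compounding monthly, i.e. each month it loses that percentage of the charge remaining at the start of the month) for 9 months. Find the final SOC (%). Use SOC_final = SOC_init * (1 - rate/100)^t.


decay = (1 - 9.49/100)^9 = 0.40763
SOC_final = 94.64 * 0.40763 = 38.58%

38.58%


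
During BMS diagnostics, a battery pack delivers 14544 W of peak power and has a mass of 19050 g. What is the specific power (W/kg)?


Convert: m = 19050 g = 19.05 kg
SP = P / m = 14544 / 19.05 = 763.5 W/kg

763.5 W/kg


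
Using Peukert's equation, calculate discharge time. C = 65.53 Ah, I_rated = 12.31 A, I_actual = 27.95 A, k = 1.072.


Step 1: t_rated = C / I_rated = 65.53 / 12.31 = 5.3233 hr
Step 2: ratio = 12.31 / 27.95 = 0.44043
Step 3: ratio^k = 0.44043^1.072 = 0.41518
Step 4: t = t_rated * ratio^k = 5.3233 * 0.41518 = 2.210 hr

2.210 hr


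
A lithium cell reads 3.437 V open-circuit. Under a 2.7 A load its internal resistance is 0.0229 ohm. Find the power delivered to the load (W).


Step 1: V_terminal = OCV - I*R = 3.437 - 2.7 * 0.0229 = 3.3752 V
Step 2: P_out = V_terminal * I = 3.3752 * 2.7 = 9.113 W

9.113 W


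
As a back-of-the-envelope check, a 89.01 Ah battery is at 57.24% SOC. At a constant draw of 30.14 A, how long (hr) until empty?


Step 1: remaining = SOC/100 * C_total = 57.24/100 * 89.01 = 50.949 Ah
Step 2: t = remaining / I = 50.949 / 30.14 = 1.690 hr

1.690 hr


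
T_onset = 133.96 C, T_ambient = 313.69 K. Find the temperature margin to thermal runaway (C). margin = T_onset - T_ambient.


Convert: T_ambient = 313.69 K = 40.54 C
margin = 133.96 - 40.54 = 93.42 C

93.42 C


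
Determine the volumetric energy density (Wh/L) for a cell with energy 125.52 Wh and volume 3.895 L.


ED = E / V = 125.52 / 3.895 = 32.23 Wh/L

32.23 Wh/L


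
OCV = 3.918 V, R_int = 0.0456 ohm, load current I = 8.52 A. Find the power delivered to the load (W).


Step 1: V_terminal = OCV - I*R = 3.918 - 8.52 * 0.0456 = 3.5295 V
Step 2: P_out = V_terminal * I = 3.5295 * 8.52 = 30.07 W

30.07 W


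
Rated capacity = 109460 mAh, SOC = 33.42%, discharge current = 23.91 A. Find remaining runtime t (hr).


Convert: C_total = 109460 mAh = 109.46 Ah
Step 1: remaining = SOC/100 * C_total = 33.42/100 * 109.46 = 36.582 Ah
Step 2: t = remaining / I = 36.582 / 23.91 = 1.530 hr

1.530 hr


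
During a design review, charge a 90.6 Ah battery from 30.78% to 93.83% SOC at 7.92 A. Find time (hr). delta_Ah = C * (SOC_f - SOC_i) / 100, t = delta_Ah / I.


Step 1: dSOC = 93.83% - 30.78% = 63.05%
Step 2: delta_Ah = 90.6 * 63.05 / 100 = 57.123 Ah
Step 3: t = 57.123 / 7.92 = 7.213 hr

7.213 hr


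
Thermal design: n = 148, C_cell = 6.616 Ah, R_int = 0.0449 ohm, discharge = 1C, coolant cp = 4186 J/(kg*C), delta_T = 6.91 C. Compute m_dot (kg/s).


Step 1: I = 1 * 6.616 = 6.616 A
Step 2: Q_cell = I^2 * R = 6.616^2 * 0.0449 = 1.9653 W
Step 3: Q_total = 148 * 1.9653 = 290.86 W
Step 4: m_dot = Q_total / (cp * dT) = 290.86 / (4186 * 6.91) = 0.01006 kg/s

0.01006 kg/s


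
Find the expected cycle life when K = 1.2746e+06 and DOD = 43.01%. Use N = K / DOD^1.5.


DOD^1.5 = 282.07
N = K / DOD^1.5 = 1.2746e+06 / 282.07 = 4519

4519 cycles


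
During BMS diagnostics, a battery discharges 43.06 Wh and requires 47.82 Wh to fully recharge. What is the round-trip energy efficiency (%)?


Round-trip efficiency = 43.06/47.82 * 100% = 90.05%

90.05%


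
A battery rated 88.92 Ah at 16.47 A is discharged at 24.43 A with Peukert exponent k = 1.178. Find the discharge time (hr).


t_rated = C / I_rated = 88.92 / 16.47 = 5.3989 hr
(I_rated/I)^k = (0.67417)^1.178 = 0.62848
t = t_rated * (I_rated/I)^k = 5.3989 * 0.62848 = 3.393 hr

3.393 hr


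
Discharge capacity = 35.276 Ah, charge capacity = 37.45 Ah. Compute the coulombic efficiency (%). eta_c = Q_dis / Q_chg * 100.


eta_c = Q_dis / Q_chg * 100 = 35.276 / 37.45 * 100 = 94.19%

94.19%


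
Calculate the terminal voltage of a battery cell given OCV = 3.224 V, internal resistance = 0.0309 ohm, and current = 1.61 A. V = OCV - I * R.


V = OCV - I*R = 3.224 - 1.61 * 0.0309 = 3.174 V

3.174 V


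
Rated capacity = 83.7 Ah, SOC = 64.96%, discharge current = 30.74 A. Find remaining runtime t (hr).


Step 1: remaining = SOC/100 * C_total = 64.96/100 * 83.7 = 54.372 Ah
Step 2: t = remaining / I = 54.372 / 30.74 = 1.769 hr

1.769 hr


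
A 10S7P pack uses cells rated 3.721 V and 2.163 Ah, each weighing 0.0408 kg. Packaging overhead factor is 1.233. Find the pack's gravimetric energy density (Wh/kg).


Step 1: V_pack = 10 * 3.721 = 37.21 V
Step 2: C_pack = 7 * 2.163 = 15.141 Ah
Step 3: E_pack = V_pack * C_pack = 37.21 * 15.141 = 563.4 Wh
Step 4: m_pack = 10 * 7 * 0.0408 * 1.233 = 3.5214 kg
Step 5: ED = E_pack / m_pack = 563.4 / 3.5214 = 160.0 Wh/kg

160.0 Wh/kg


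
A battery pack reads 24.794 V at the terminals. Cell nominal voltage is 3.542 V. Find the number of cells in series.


n = V_pack / V_cell = 24.794 / 3.542 = 7

7


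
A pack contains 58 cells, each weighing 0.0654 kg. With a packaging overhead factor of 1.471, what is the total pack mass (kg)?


m_pack = n * m_cell * overhead = 58 * 0.0654 * 1.471 = 5.580 kg

5.580 kg


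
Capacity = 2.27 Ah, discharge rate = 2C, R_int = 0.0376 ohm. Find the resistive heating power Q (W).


Step 1: I = C_rate * capacity = 2 * 2.27 = 4.54 A
Step 2: Q = I^2 * R = 4.54^2 * 0.0376 = 20.612 * 0.0376 = 0.7750 W

0.7750 W


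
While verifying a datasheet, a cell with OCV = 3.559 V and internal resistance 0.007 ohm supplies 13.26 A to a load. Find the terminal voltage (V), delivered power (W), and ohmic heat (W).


Step 1: V_terminal = OCV - I*R = 3.559 - 13.26 * 0.007 = 3.4662 V
Step 2: P_out = V_terminal * I = 3.4662 * 13.26 = 45.96 W
Step 3: Q = I^2 * R = 13.26^2 * 0.007 = 1.231 W

V=3.4662 V, P=45.96 W, Q=1.231 W


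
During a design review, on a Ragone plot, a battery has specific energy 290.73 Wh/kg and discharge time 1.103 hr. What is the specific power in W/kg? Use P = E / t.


Specific power = 290.73 Wh/kg / 1.103 hr = 263.6 W/kg

263.6 W/kg


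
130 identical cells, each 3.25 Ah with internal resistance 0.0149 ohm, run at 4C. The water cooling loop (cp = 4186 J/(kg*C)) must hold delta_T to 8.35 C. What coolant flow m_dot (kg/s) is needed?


Step 1: I = 4 * 3.25 = 13 A
Step 2: Q_cell = I^2 * R = 13^2 * 0.0149 = 2.5181 W
Step 3: Q_total = 130 * 2.5181 = 327.35 W
Step 4: m_dot = Q_total / (cp * dT) = 327.35 / (4186 * 8.35) = 0.009365 kg/s

0.009365 kg/s


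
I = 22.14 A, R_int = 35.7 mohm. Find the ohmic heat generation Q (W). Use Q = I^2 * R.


Convert: R = 35.7 mohm = 0.0357 ohm
Q = I^2 * R = 22.14^2 * 0.0357 = 17.50 W

17.50 W


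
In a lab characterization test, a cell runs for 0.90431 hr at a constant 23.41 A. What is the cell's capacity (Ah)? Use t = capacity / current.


C = I * t = 23.41 * 0.90431 = 21.17 Ah

21.17 Ah


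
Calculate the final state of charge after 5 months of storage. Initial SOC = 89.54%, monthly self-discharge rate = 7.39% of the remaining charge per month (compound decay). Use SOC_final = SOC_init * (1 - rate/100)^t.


Monthly retention factor = 1 - 7.39/100 = 0.9261
Over 5 months: factor^5 = 0.68122
SOC_final = 89.54 * 0.68122 = 61.00%

61.00%


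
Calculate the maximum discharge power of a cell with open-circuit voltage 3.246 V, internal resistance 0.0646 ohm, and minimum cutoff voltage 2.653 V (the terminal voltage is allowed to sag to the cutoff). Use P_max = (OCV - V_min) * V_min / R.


P_max = (OCV - V_min) * V_min / R = (3.246 - 2.653) * 2.653 / 0.0646 = 0.593 * 2.653 / 0.0646 = 24.35 W

24.35 W


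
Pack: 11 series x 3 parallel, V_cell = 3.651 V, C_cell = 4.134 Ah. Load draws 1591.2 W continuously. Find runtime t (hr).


Step 1: E_pack = Ns * V_cell * Np * C_cell = 11 * 3.651 * 3 * 4.134 = 498.08 Wh
Step 2: t = E_pack / P = 498.08 / 1591.2 = 0.3130 hr

0.3130 hr


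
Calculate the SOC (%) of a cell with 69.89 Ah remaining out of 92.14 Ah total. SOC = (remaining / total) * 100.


SOC% = 69.89 / 92.14 * 100 = 75.85%

75.85%


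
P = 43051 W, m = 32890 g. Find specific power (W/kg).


Convert: m = 32890 g = 32.89 kg
SP = P / m = 43051 / 32.89 = 1309 W/kg

1309 W/kg


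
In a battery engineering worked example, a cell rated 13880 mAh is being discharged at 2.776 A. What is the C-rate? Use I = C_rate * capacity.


Convert: capacity = 13880 mAh = 13.88 Ah
C_rate = I / capacity = 2.776 / 13.88 = 0.2C

0.2C


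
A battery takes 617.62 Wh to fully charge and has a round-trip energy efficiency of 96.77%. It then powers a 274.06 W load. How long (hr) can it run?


Step 1: E_discharge = eta/100 * E_charge = 96.77/100 * 617.62 = 597.67 Wh
Step 2: t = E_discharge / P = 597.67 / 274.06 = 2.181 hr

2.181 hr


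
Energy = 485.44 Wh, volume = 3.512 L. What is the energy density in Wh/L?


Volumetric ED = 485.44 Wh / 3.512 L = 138.2 Wh/L

138.2 Wh/L


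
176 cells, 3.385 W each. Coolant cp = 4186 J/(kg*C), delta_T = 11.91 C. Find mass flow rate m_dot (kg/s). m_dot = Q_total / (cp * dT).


Step 1: Total heat Q = 176 * 3.385 W = 595.76 W
Step 2: denom = cp * dT = 4186 * 11.91 = 49855
Step 3: m_dot = 595.76 / 49855 = 0.01195 kg/s

0.01195 kg/s


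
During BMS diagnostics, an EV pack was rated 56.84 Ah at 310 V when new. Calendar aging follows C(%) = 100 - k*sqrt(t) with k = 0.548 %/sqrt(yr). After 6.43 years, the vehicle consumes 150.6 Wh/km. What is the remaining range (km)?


Step 1: capacity retention = 100 - 0.548 * sqrt(6.43) = 100 - 0.548 * 2.5357 = 98.61%
Step 2: C_now = 56.84 * 98.61/100 = 56.05 Ah
Step 3: E_pack = V * C_now = 310 * 56.05 = 17376 Wh
Step 4: range = E_pack / consumption = 17376 / 150.6 = 115.4 km

115.4 km


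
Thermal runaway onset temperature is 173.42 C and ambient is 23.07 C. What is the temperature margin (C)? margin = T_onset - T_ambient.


margin = T_onset - T_ambient = 173.42 - 23.07 = 150.35 C

150.35 C


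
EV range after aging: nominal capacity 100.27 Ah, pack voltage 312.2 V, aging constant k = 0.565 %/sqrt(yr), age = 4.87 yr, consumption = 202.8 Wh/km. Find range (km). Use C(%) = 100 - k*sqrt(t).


Step 1: capacity retention = 100 - 0.565 * sqrt(4.87) = 100 - 0.565 * 2.2068 = 98.753%
Step 2: C_now = 100.27 * 98.753/100 = 99.02 Ah
Step 3: E_pack = V * C_now = 312.2 * 99.02 = 30914 Wh
Step 4: range = E_pack / consumption = 30914 / 202.8 = 152.4 km

152.4 km


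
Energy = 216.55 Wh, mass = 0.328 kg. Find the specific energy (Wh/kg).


ED = E / m = 216.55 / 0.328 = 660.2 Wh/kg

660.2 Wh/kg


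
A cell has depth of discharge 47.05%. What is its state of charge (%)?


SOC = 100 - DOD = 100 - 47.05 = 52.95%

52.95%


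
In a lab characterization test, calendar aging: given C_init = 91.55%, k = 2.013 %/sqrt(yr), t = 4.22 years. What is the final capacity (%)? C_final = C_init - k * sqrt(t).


Step 1: sqrt(4.22 yr) = 2.0543
Step 2: drop = 2.013 * 2.0543 = 4.1353
Step 3: C_final = 91.55 - 4.1353 = 87.41%

87.41%


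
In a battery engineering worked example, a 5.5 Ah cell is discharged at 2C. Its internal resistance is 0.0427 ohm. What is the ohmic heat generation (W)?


Step 1: I = C_rate * capacity = 2 * 5.5 = 11 A
Step 2: Q = I^2 * R = 11^2 * 0.0427 = 121 * 0.0427 = 5.167 W

5.167 W


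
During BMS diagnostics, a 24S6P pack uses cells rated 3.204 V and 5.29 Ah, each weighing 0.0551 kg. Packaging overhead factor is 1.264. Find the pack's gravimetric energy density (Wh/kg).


Step 1: V_pack = 24 * 3.204 = 76.896 V
Step 2: C_pack = 6 * 5.29 = 31.74 Ah
Step 3: E_pack = V_pack * C_pack = 76.896 * 31.74 = 2440.7 Wh
Step 4: m_pack = 24 * 6 * 0.0551 * 1.264 = 10.029 kg
Step 5: ED = E_pack / m_pack = 2440.7 / 10.029 = 243.4 Wh/kg

243.4 Wh/kg


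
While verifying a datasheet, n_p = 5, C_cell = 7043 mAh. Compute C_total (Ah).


Convert: C_cell = 7043 mAh = 7.043 Ah
C_total = 5 * 7.043 = 35.215 Ah

35.215 Ah


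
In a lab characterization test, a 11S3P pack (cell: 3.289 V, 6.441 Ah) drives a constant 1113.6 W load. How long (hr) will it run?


Step 1: E_pack = Ns * V_cell * Np * C_cell = 11 * 3.289 * 3 * 6.441 = 699.09 Wh
Step 2: t = E_pack / P = 699.09 / 1113.6 = 0.6278 hr

0.6278 hr


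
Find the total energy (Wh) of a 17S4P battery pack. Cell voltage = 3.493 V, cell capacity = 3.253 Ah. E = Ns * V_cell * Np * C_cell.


V_pack = 17 * 3.493 = 59.381 V
C_pack = 4 * 3.253 = 13.012 Ah
E = V_pack * C_pack = 59.381 * 13.012 = 772.7 Wh

772.7 Wh


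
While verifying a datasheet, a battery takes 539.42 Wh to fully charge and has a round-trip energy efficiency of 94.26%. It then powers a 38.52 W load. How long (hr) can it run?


Step 1: E_discharge = eta/100 * E_charge = 94.26/100 * 539.42 = 508.46 Wh
Step 2: t = E_discharge / P = 508.46 / 38.52 = 13.20 hr

13.20 hr


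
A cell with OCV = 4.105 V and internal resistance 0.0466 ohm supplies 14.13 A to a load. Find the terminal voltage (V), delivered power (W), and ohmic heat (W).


Step 1: V_terminal = OCV - I*R = 4.105 - 14.13 * 0.0466 = 3.4465 V
Step 2: P_out = V_terminal * I = 3.4465 * 14.13 = 48.70 W
Step 3: Q = I^2 * R = 14.13^2 * 0.0466 = 9.304 W

V=3.4465 V, P=48.70 W, Q=9.304 W


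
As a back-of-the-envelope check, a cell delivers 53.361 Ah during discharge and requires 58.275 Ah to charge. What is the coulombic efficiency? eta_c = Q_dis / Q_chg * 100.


eta_c = Q_dis / Q_chg * 100 = 53.361 / 58.275 * 100 = 91.57%

91.57%


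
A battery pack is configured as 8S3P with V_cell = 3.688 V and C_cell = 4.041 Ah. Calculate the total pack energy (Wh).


E = Ns * Vcell * Np * Ccell = 8 * 3.688 * 3 * 4.041 = 357.7 Wh

357.7 Wh


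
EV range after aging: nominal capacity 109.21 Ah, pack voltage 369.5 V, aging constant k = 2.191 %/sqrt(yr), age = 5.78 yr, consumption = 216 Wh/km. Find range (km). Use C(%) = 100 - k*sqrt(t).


Step 1: capacity retention = 100 - 2.191 * sqrt(5.78) = 100 - 2.191 * 2.4042 = 94.732%
Step 2: C_now = 109.21 * 94.732/100 = 103.46 Ah
Step 3: E_pack = V * C_now = 369.5 * 103.46 = 38228 Wh
Step 4: range = E_pack / consumption = 38228 / 216 = 177.0 km

177.0 km


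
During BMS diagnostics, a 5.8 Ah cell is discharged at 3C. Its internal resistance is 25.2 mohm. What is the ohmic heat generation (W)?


Convert: R = 25.2 mohm = 0.0252 ohm
Step 1: I = C_rate * capacity = 3 * 5.8 = 17.4 A
Step 2: Q = I^2 * R = 17.4^2 * 0.0252 = 302.76 * 0.0252 = 7.630 W

7.630 W


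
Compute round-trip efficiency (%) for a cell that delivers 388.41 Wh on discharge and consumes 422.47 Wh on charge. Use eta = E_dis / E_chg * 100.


Round-trip efficiency = 388.41/422.47 * 100% = 91.94%

91.94%


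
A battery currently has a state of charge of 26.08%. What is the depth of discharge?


Complement of SOC: DOD = 100% - 26.08% = 73.92%

73.92%


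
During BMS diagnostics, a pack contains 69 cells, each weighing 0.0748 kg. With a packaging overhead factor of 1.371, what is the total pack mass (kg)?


m_pack = n * m_cell * overhead = 69 * 0.0748 * 1.371 = 7.076 kg

7.076 kg


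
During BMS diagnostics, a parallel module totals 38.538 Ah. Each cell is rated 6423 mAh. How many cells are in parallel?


Convert: C_cell = 6423 mAh = 6.423 Ah
n = C_total / C_cell = 38.538 / 6.423 = 6

6


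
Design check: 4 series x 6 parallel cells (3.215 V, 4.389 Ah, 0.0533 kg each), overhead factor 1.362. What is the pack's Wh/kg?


Step 1: V_pack = 4 * 3.215 = 12.86 V
Step 2: C_pack = 6 * 4.389 = 26.334 Ah
Step 3: E_pack = V_pack * C_pack = 12.86 * 26.334 = 338.66 Wh
Step 4: m_pack = 4 * 6 * 0.0533 * 1.362 = 1.7423 kg
Step 5: ED = E_pack / m_pack = 338.66 / 1.7423 = 194.4 Wh/kg

194.4 Wh/kg


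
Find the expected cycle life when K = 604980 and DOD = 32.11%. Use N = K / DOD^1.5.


Step 1: DOD^1.5 = 32.11^1.5 = 181.95
Step 2: N = 604980 / 181.95 = 3325 cycles

3325 cycles


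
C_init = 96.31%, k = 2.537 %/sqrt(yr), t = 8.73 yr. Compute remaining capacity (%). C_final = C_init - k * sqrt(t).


Step 1: sqrt(8.73 yr) = 2.9547
Step 2: drop = 2.537 * 2.9547 = 7.4961
Step 3: C_final = 96.31 - 7.4961 = 88.81%

88.81%


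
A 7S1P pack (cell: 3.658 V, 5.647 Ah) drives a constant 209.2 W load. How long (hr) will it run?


Step 1: E_pack = Ns * V_cell * Np * C_cell = 7 * 3.658 * 1 * 5.647 = 144.6 Wh
Step 2: t = E_pack / P = 144.6 / 209.2 = 0.6912 hr

0.6912 hr


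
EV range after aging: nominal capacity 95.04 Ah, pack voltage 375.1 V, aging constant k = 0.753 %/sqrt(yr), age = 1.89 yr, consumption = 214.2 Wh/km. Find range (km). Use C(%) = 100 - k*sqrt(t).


Step 1: capacity retention = 100 - 0.753 * sqrt(1.89) = 100 - 0.753 * 1.3748 = 98.965%
Step 2: C_now = 95.04 * 98.965/100 = 94.056 Ah
Step 3: E_pack = V * C_now = 375.1 * 94.056 = 35280 Wh
Step 4: range = E_pack / consumption = 35280 / 214.2 = 164.7 km

164.7 km


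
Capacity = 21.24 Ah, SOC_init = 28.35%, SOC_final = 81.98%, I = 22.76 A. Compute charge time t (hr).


Step 1: dSOC = 81.98% - 28.35% = 53.63%
Step 2: delta_Ah = 21.24 * 53.63 / 100 = 11.391 Ah
Step 3: t = 11.391 / 22.76 = 0.5005 hr

0.5005 hr


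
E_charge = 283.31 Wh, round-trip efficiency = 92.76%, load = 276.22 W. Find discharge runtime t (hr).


Step 1: E_discharge = eta/100 * E_charge = 92.76/100 * 283.31 = 262.8 Wh
Step 2: t = E_discharge / P = 262.8 / 276.22 = 0.9514 hr

0.9514 hr


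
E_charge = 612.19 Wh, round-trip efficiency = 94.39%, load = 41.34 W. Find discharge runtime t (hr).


Step 1: E_discharge = eta/100 * E_charge = 94.39/100 * 612.19 = 577.85 Wh
Step 2: t = E_discharge / P = 577.85 / 41.34 = 13.98 hr

13.98 hr


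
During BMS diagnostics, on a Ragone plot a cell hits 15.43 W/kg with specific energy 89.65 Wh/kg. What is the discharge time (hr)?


t = E / P = 89.65 / 15.43 = 5.810 hr

5.810 hr


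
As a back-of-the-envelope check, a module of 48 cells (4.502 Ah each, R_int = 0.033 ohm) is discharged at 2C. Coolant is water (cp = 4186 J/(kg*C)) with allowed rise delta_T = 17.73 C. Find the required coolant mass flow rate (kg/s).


Step 1: I = 2 * 4.502 = 9.004 A
Step 2: Q_cell = I^2 * R = 9.004^2 * 0.033 = 2.6754 W
Step 3: Q_total = 48 * 2.6754 = 128.42 W
Step 4: m_dot = Q_total / (cp * dT) = 128.42 / (4186 * 17.73) = 0.001730 kg/s

0.001730 kg/s


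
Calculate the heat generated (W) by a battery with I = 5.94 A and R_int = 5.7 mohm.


Convert: R = 5.7 mohm = 0.0057 ohm
I^2 = 35.284
Q = 35.284 * 0.0057 = 0.2011 W

0.2011 W


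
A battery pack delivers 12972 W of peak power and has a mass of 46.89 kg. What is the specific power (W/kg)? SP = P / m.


Specific power = 12972 W / 46.89 kg = 276.6 W/kg

276.6 W/kg


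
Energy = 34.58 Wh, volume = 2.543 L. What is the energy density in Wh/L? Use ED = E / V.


Volumetric ED = 34.58 Wh / 2.543 L = 13.60 Wh/L

13.60 Wh/L


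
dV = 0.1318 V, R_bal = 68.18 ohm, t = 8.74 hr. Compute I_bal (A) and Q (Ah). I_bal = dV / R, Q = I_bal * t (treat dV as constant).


First, Ohm's law: I_bal = 0.1318 V / 68.18 ohm = 0.0019331 A
Then Q = I * t = 0.0019331 A * 8.74 hr = 0.01690 Ah

I=0.0019331 A, Q=0.01690 Ah


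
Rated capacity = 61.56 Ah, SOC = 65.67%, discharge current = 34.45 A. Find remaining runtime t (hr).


Step 1: remaining = SOC/100 * C_total = 65.67/100 * 61.56 = 40.426 Ah
Step 2: t = remaining / I = 40.426 / 34.45 = 1.173 hr

1.173 hr


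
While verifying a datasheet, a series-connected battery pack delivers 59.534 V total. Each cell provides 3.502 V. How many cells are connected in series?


n = V_pack / V_cell = 59.534 / 3.502 = 17

17


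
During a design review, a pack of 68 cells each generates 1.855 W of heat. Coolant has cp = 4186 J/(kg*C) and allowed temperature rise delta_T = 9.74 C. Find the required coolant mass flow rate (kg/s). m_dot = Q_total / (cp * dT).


Q_total = 68 * 1.855 = 126.14 W
m_dot = Q_total / (cp * dT) = 126.14 / (4186 * 9.74) = 0.003094 kg/s

0.003094 kg/s


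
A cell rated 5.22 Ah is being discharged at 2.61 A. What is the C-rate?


C_rate = I / capacity = 2.61 / 5.22 = 0.5C

0.5C


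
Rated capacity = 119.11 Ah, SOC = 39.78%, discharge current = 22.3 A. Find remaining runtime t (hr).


Step 1: remaining = SOC/100 * C_total = 39.78/100 * 119.11 = 47.382 Ah
Step 2: t = remaining / I = 47.382 / 22.3 = 2.125 hr

2.125 hr


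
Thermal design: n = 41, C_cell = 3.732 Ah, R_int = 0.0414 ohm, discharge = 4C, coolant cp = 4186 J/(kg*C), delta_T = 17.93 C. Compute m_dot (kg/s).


Step 1: I = 4 * 3.732 = 14.928 A
Step 2: Q_cell = I^2 * R = 14.928^2 * 0.0414 = 9.2258 W
Step 3: Q_total = 41 * 9.2258 = 378.26 W
Step 4: m_dot = Q_total / (cp * dT) = 378.26 / (4186 * 17.93) = 0.005040 kg/s

0.005040 kg/s


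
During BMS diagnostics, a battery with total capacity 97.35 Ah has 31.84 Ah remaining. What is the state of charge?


SOC% = 31.84 / 97.35 * 100 = 32.71%

32.71%


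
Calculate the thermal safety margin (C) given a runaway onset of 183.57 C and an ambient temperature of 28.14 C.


Safety margin = 183.57 C - 28.14 C = 155.43 C

155.43 C


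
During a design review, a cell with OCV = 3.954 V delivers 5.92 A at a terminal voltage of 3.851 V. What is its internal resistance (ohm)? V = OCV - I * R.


R = (OCV - V) / I = (3.954 - 3.851) / 5.92 = 0.01740 ohm

0.01740 ohm


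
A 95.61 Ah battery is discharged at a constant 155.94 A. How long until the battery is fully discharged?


Runtime = 95.61 Ah / 155.94 A = 0.6131 hr

0.6131 hr


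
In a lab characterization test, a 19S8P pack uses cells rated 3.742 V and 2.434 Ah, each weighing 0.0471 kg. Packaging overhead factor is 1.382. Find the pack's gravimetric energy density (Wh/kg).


Step 1: V_pack = 19 * 3.742 = 71.098 V
Step 2: C_pack = 8 * 2.434 = 19.472 Ah
Step 3: E_pack = V_pack * C_pack = 71.098 * 19.472 = 1384.4 Wh
Step 4: m_pack = 19 * 8 * 0.0471 * 1.382 = 9.894 kg
Step 5: ED = E_pack / m_pack = 1384.4 / 9.894 = 139.9 Wh/kg

139.9 Wh/kg


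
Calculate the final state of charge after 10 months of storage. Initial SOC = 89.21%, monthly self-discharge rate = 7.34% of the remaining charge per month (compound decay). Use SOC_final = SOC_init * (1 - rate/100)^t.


decay = (1 - 7.34/100)^10 = 0.46658
SOC_final = 89.21 * 0.46658 = 41.62%

41.62%


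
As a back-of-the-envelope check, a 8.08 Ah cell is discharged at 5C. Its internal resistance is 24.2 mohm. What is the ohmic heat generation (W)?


Convert: R = 24.2 mohm = 0.0242 ohm
Step 1: I = C_rate * capacity = 5 * 8.08 = 40.4 A
Step 2: Q = I^2 * R = 40.4^2 * 0.0242 = 1632.2 * 0.0242 = 39.50 W

39.50 W


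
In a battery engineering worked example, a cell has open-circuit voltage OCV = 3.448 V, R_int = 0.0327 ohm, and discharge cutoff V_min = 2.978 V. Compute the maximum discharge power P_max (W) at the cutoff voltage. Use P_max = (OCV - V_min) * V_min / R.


dV = OCV - V_min = 0.47 V (so I_max = dV / R)
P_max = dV * V_min / R = 0.47 * 2.978 / 0.0327 = 42.80 W

42.80 W


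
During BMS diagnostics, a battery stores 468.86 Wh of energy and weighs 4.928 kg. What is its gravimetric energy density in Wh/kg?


ED = E / m = 468.86 / 4.928 = 95.14 Wh/kg

95.14 Wh/kg


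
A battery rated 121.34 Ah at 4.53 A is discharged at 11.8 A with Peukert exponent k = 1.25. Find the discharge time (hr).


t_rated = C / I_rated = 121.34 / 4.53 = 26.786 hr
(I_rated/I)^k = (0.3839)^1.25 = 0.30218
t = t_rated * (I_rated/I)^k = 26.786 * 0.30218 = 8.094 hr

8.094 hr


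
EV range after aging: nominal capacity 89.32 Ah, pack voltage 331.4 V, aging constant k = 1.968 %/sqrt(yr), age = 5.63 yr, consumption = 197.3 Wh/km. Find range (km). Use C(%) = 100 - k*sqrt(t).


Step 1: capacity retention = 100 - 1.968 * sqrt(5.63) = 100 - 1.968 * 2.3728 = 95.33%
Step 2: C_now = 89.32 * 95.33/100 = 85.149 Ah
Step 3: E_pack = V * C_now = 331.4 * 85.149 = 28218 Wh
Step 4: range = E_pack / consumption = 28218 / 197.3 = 143.0 km

143.0 km


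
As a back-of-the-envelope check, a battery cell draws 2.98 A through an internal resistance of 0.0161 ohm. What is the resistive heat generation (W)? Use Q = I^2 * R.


I^2 = 8.8804
Q = 8.8804 * 0.0161 = 0.1430 W

0.1430 W


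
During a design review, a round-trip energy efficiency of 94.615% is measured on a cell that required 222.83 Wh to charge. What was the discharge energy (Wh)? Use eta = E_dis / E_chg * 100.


E_dis = eta/100 * E_chg = 94.615/100 * 222.83 = 210.8 Wh

210.8 Wh


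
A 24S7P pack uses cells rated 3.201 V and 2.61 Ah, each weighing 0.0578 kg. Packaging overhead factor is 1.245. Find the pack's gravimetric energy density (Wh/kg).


Step 1: V_pack = 24 * 3.201 = 76.824 V
Step 2: C_pack = 7 * 2.61 = 18.27 Ah
Step 3: E_pack = V_pack * C_pack = 76.824 * 18.27 = 1403.6 Wh
Step 4: m_pack = 24 * 7 * 0.0578 * 1.245 = 12.089 kg
Step 5: ED = E_pack / m_pack = 1403.6 / 12.089 = 116.1 Wh/kg

116.1 Wh/kg


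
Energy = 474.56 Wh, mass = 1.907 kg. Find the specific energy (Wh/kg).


Specific energy = 474.56 Wh / 1.907 kg = 248.9 Wh/kg

248.9 Wh/kg


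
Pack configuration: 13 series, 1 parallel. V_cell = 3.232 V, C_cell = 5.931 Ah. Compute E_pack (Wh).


E = Ns * Vcell * Np * Ccell = 13 * 3.232 * 1 * 5.931 = 249.2 Wh

249.2 Wh


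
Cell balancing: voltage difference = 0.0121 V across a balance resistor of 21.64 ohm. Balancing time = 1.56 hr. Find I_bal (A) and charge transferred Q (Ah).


First, Ohm's law: I_bal = 0.0121 V / 21.64 ohm = 5.5915e-04 A
Then Q = I * t = 5.5915e-04 A * 1.56 hr = 8.723e-04 Ah

I=5.5915e-04 A, Q=8.723e-04 Ah


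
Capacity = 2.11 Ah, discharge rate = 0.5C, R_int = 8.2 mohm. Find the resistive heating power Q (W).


Convert: R = 8.2 mohm = 0.0082 ohm
Step 1: I = C_rate * capacity = 0.5 * 2.11 = 1.055 A
Step 2: Q = I^2 * R = 1.055^2 * 0.0082 = 1.113 * 0.0082 = 0.009127 W

0.009127 W


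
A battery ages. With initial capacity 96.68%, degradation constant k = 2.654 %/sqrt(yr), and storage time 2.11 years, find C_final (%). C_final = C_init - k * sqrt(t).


sqrt(t) = sqrt(2.11) = 1.4526
C_final = 96.68 - 2.654 * 1.4526 = 92.82%

92.82%


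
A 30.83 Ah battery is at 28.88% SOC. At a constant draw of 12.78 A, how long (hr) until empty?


Step 1: remaining = SOC/100 * C_total = 28.88/100 * 30.83 = 8.9037 Ah
Step 2: t = remaining / I = 8.9037 / 12.78 = 0.6967 hr

0.6967 hr


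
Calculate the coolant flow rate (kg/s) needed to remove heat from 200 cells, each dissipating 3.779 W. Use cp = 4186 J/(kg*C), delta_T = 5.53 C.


Step 1: Total heat Q = 200 * 3.779 W = 755.8 W
Step 2: denom = cp * dT = 4186 * 5.53 = 23149
Step 3: m_dot = 755.8 / 23149 = 0.03265 kg/s

0.03265 kg/s


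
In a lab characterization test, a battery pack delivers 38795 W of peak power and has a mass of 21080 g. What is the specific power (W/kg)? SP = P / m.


Convert: m = 21080 g = 21.08 kg
SP = P / m = 38795 / 21.08 = 1840 W/kg

1840 W/kg


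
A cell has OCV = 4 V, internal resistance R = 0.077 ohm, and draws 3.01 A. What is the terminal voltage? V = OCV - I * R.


IR drop = 3.01 * 0.077 = 0.23177 V
V = 4 - 0.23177 = 3.768 V

3.768 V


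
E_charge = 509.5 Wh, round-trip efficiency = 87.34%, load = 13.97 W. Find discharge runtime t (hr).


Step 1: E_discharge = eta/100 * E_charge = 87.34/100 * 509.5 = 445 Wh
Step 2: t = E_discharge / P = 445 / 13.97 = 31.85 hr

31.85 hr


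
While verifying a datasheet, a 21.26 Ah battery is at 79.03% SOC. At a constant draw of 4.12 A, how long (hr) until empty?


Step 1: remaining = SOC/100 * C_total = 79.03/100 * 21.26 = 16.802 Ah
Step 2: t = remaining / I = 16.802 / 4.12 = 4.078 hr

4.078 hr


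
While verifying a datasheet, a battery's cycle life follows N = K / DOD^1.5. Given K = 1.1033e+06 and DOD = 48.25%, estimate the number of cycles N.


DOD^1.5 = 335.16
N = K / DOD^1.5 = 1.1033e+06 / 335.16 = 3292

3292 cycles


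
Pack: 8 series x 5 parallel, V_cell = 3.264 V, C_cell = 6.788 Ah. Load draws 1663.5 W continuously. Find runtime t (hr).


Step 1: E_pack = Ns * V_cell * Np * C_cell = 8 * 3.264 * 5 * 6.788 = 886.24 Wh
Step 2: t = E_pack / P = 886.24 / 1663.5 = 0.5328 hr

0.5328 hr


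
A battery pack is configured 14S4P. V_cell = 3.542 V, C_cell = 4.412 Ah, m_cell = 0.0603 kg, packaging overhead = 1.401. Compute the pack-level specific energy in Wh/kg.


Step 1: V_pack = 14 * 3.542 = 49.588 V
Step 2: C_pack = 4 * 4.412 = 17.648 Ah
Step 3: E_pack = V_pack * C_pack = 49.588 * 17.648 = 875.13 Wh
Step 4: m_pack = 14 * 4 * 0.0603 * 1.401 = 4.7309 kg
Step 5: ED = E_pack / m_pack = 875.13 / 4.7309 = 185.0 Wh/kg

185.0 Wh/kg


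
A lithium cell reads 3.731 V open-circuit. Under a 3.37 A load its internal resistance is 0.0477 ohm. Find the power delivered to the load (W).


Step 1: V_terminal = OCV - I*R = 3.731 - 3.37 * 0.0477 = 3.5703 V
Step 2: P_out = V_terminal * I = 3.5703 * 3.37 = 12.03 W

12.03 W


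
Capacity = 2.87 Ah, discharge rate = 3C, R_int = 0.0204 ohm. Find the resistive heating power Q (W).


Step 1: I = C_rate * capacity = 3 * 2.87 = 8.61 A
Step 2: Q = I^2 * R = 8.61^2 * 0.0204 = 74.132 * 0.0204 = 1.512 W

1.512 W
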